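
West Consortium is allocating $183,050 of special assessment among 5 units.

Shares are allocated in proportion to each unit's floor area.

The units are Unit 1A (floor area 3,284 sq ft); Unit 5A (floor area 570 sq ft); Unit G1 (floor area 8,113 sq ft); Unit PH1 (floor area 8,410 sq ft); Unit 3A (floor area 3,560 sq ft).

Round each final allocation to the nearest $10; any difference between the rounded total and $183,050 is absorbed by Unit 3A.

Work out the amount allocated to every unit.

Sum of floor area: 23,937.
Unrounded shares: Unit 1A 3,284/23,937 × $183,050 = 25,113.26; Unit 5A 570/23,937 × $183,050 = 4,358.88; Unit G1 8,113/23,937 × $183,050 = 62,041.39; Unit PH1 8,410/23,937 × $183,050 = 64,312.59; Unit 3A 3,560/23,937 × $183,050 = 27,223.88.
Rounded to nearest $10: Unit 1A $25,110; Unit 5A $4,360; Unit G1 $62,040; Unit PH1 $64,310; Unit 3A $27,220. Sum = $183,040.
Difference $183,050 − $183,040 = +$10 applied to Unit 3A: Unit 3A becomes $27,230.

Unit 1A: $25,110; Unit 5A: $4,360; Unit G1: $62,040; Unit PH1: $64,310; Unit 3A: $27,230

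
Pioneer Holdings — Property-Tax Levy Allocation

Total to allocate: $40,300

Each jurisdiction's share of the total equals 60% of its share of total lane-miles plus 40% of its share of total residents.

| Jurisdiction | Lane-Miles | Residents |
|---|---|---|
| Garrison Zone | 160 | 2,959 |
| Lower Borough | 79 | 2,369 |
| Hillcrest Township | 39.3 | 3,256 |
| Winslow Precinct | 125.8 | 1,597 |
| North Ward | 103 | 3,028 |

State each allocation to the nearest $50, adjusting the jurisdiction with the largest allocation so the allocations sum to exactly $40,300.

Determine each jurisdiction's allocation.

Lane-miles total 507.1; residents total 13,209.
Blended shares (60% lane-miles + 40% residents): Garrison Zone 0.2789; Lower Borough 0.1652; Hillcrest Township 0.1451; Winslow Precinct 0.1972; North Ward 0.2136.
Raw shares: Garrison Zone 11,240.37; Lower Borough 6,658.03; Hillcrest Township 5,847.50; Winslow Precinct 7,947.46; North Ward 8,606.65.
At nearest $50: Garrison Zone $11,250; Lower Borough $6,650; Hillcrest Township $5,850; Winslow Precinct $7,950; North Ward $8,600. Sum = $40,300.
Sum already equals the total — no adjustment.

Garrison Zone: $11,250; Lower Borough: $6,650; Hillcrest Township: $5,850; Winslow Precinct: $7,950; North Ward: $8,600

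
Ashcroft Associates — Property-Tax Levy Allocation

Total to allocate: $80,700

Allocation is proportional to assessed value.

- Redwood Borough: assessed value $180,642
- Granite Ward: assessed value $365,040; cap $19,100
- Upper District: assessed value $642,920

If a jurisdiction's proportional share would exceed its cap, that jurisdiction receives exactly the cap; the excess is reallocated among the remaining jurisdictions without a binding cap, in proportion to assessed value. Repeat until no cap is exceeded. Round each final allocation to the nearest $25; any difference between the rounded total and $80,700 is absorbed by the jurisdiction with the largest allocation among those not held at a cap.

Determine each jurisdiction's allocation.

Assessed value total: 1,188,602.
Proportional shares (ignoring caps): Redwood Borough 12,264.67; Granite Ward 24,784.35; Upper District 43,650.98.
Held at cap: Granite Ward ($19,100); remaining pool $61,600 reallocated over remaining assessed value 823,562.
Redistributed shares: Redwood Borough 13,511.49 → $13,500; Upper District 48,088.51 → $48,100.

Redwood Borough: $13,500 · Granite Ward: $19,100 · Upper District: $48,100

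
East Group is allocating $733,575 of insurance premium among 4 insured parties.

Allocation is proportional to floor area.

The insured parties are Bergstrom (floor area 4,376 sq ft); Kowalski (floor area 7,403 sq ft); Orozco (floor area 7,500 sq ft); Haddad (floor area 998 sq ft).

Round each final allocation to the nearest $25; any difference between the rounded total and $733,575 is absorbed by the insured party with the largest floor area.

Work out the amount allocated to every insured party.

Bergstrom: $158,325; Kowalski: $267,825; Orozco: $271,325; Haddad: $36,100

Floor area total: 4,376 + 7,403 + 7,500 + 998 = 20,277.
Pro-rata amounts: Bergstrom 158,313.57; Kowalski 267,823.43; Orozco 271,332.67; Haddad 36,105.33.
Rounded to nearest $25: Bergstrom $158,325; Kowalski $267,825; Orozco $271,325; Haddad $36,100. Sum = $733,575.
Rounded total matches; no reconciliation needed.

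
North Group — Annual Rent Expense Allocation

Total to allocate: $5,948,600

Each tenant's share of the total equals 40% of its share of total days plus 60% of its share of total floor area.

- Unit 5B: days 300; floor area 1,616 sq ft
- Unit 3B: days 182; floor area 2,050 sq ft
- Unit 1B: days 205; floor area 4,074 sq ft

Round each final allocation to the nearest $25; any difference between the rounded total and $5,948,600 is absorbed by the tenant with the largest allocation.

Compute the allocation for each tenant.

Totals — days 687, floor area 7,740.
Composite weights (40% days + 60% floor area): Unit 5B 0.2999; Unit 3B 0.2649; Unit 1B 0.4352.
Proportional shares: Unit 5B 1,784,245.73; Unit 3B 1,575,681.26; Unit 1B 2,588,673.01.
Rounded to nearest $25: Unit 5B $1,784,250; Unit 3B $1,575,675; Unit 1B $2,588,675. Sum = $5,948,600.
No rounding difference to absorb.

Unit 5B: $1,784,250 · Unit 3B: $1,575,675 · Unit 1B: $2,588,675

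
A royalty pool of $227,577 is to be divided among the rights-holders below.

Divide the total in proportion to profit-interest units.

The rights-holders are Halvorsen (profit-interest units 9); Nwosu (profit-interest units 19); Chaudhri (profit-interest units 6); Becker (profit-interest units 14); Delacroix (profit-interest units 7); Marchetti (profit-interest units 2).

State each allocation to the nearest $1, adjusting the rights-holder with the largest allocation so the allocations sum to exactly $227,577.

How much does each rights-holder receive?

Sum of profit-interest units: 57.
Unrounded shares: Halvorsen 9/57 × $227,577 = 35,933.21; Nwosu 19/57 × $227,577 = 75,859.00; Chaudhri 6/57 × $227,577 = 23,955.47; Becker 14/57 × $227,577 = 55,896.11; Delacroix 7/57 × $227,577 = 27,948.05; Marchetti 2/57 × $227,577 = 7,985.16.
Rounded to nearest $1: Halvorsen $35,933; Nwosu $75,859; Chaudhri $23,955; Becker $55,896; Delacroix $27,948; Marchetti $7,985. Sum = $227,576.
Difference $227,577 − $227,576 = +$1 applied to largest allocation (Nwosu): Nwosu becomes $75,860.

Halvorsen: $35,933 | Nwosu: $75,860 | Chaudhri: $23,955 | Becker: $55,896 | Delacroix: $27,948 | Marchetti: $7,985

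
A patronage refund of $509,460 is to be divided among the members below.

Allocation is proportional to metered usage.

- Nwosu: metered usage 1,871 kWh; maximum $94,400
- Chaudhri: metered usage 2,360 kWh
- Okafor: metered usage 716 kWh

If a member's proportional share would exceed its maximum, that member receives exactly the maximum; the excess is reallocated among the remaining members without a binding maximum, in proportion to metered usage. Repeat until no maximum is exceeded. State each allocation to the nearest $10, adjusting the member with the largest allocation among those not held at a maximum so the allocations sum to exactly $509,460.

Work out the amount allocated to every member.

Total metered usage = 4,947.
Pro-rata shares before constraints: Nwosu 192,682.37; Chaudhri 243,041.36; Okafor 73,736.28.
Held at cap: Nwosu ($94,400); balance $415,060 reallocated over remaining metered usage 3,076.
Redistributed shares: Chaudhri 318,446.55 → $318,450; Okafor 96,613.45 → $96,610.

Nwosu: $94,400 · Chaudhri: $318,450 · Okafor: $96,610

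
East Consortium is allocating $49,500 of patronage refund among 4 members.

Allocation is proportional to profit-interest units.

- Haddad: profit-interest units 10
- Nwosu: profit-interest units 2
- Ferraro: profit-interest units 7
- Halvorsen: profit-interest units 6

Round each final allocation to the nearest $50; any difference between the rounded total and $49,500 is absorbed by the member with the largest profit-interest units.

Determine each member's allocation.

Sum of profit-interest units: 10 + 2 + 7 + 6 = 25.
Raw shares: Haddad 19,800.00; Nwosu 3,960.00; Ferraro 13,860.00; Halvorsen 11,880.00.
Rounded to nearest $50: Haddad $19,800; Nwosu $3,950; Ferraro $13,850; Halvorsen $11,900. Sum = $49,500.
Sum already equals the total — no adjustment.

Haddad: $19,800 | Nwosu: $3,950 | Ferraro: $13,850 | Halvorsen: $11,900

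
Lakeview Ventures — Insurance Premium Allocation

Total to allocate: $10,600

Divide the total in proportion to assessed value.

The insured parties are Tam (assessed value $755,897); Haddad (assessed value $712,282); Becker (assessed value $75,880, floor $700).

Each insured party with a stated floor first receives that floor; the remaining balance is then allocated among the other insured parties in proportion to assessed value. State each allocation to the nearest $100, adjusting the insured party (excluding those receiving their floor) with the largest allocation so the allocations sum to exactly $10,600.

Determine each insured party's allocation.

Tam: $5,100 · Haddad: $4,800 · Becker: $700

Minimums first: Becker $700. Balance $9,900.
Balance split over remaining assessed value 1,468,179: Tam 5,097.05 → $5,100; Haddad 4,802.95 → $4,800.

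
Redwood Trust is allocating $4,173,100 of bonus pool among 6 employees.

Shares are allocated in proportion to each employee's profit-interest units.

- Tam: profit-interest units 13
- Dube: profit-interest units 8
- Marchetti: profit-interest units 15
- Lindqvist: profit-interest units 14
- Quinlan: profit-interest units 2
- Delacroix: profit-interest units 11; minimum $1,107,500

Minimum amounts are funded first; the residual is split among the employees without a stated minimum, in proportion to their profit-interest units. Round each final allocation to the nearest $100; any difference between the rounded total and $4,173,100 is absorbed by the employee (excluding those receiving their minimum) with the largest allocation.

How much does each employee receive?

Tam: $766,400; Dube: $471,600; Marchetti: $884,300; Lindqvist: $825,400; Quinlan: $117,900; Delacroix: $1,107,500

Guaranteed amounts: Delacroix $1,107,500. Balance $3,065,600.
Balance split over remaining profit-interest units 52: Tam 766,400.00 → $766,400; Dube 471,630.77 → $471,600; Marchetti 884,307.69 → $884,300; Lindqvist 825,353.85 → $825,400; Quinlan 117,907.69 → $117,900.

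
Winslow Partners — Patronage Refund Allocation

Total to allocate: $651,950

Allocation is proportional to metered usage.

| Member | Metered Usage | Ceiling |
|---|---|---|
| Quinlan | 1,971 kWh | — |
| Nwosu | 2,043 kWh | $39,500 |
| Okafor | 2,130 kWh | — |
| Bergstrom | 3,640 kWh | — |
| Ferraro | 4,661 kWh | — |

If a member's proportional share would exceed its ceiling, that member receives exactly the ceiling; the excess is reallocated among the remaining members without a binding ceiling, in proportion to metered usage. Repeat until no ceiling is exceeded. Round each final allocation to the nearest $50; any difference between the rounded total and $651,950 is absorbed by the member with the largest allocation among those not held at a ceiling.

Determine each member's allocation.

Sum of metered usage: 14,445.
Unconstrained shares: Quinlan 88,957.66; Nwosu 92,207.26; Okafor 96,133.85; Bergstrom 164,285.08; Ferraro 210,366.14.
Held at cap: Nwosu ($39,500); remaining pool $612,450 reallocated over remaining metered usage 12,402.
Remaining shares: Quinlan 97,334.22 → $97,350; Okafor 105,186.14 → $105,200; Bergstrom 179,754.72 → $179,750; Ferraro 230,174.93 → $230,150.

Quinlan: $97,350 · Nwosu: $39,500 · Okafor: $105,200 · Bergstrom: $179,750 · Ferraro: $230,150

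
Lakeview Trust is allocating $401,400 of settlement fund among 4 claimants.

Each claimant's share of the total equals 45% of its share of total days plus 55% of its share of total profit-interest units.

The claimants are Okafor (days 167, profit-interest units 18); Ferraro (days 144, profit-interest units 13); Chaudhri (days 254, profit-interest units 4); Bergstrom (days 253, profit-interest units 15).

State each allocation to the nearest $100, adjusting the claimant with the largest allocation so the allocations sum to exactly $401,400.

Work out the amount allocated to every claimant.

Days total 818; profit-interest units total 50.
Composite weights (45% days + 55% profit-interest units): Okafor 0.2899; Ferraro 0.2222; Chaudhri 0.1837; Bergstrom 0.3042.
Raw shares: Okafor 116,353.98; Ferraro 89,198.15; Chaudhri 73,749.64; Bergstrom 122,098.22.
After rounding ($100): Okafor $116,400; Ferraro $89,200; Chaudhri $73,700; Bergstrom $122,100. Sum = $401,400.
No rounding difference to absorb.

Okafor: $116,400 | Ferraro: $89,200 | Chaudhri: $73,700 | Bergstrom: $122,100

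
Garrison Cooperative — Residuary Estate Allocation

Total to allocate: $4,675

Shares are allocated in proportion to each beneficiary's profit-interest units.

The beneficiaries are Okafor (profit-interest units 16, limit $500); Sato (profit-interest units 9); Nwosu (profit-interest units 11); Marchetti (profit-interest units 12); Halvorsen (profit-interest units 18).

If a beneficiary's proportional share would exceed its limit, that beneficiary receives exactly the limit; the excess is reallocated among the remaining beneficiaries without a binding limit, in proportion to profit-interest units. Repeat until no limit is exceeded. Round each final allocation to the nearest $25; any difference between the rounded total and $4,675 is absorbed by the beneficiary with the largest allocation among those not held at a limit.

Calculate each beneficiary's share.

Okafor: $500 · Sato: $750 · Nwosu: $925 · Marchetti: $1,000 · Halvorsen: $1,500

Profit-interest units total: 66.
Proportional shares (ignoring caps): Okafor 1,133.33; Sato 637.50; Nwosu 779.17; Marchetti 850.00; Halvorsen 1,275.00.
Capped: Okafor ($500); remaining pool $4,175 reallocated over remaining profit-interest units 50.
Remaining shares: Sato 751.50 → $750; Nwosu 918.50 → $925; Marchetti 1,002.00 → $1,000; Halvorsen 1,503.00 → $1,500.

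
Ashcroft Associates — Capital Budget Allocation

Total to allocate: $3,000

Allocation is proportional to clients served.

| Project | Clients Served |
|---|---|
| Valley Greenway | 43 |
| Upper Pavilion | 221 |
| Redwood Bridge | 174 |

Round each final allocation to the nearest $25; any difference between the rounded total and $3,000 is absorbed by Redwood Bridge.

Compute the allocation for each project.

Combined clients served = 438.
Proportional shares: Valley Greenway 43/438 × $3,000 = 294.52; Upper Pavilion 221/438 × $3,000 = 1,513.70; Redwood Bridge 174/438 × $3,000 = 1,191.78.
Rounded to nearest $25: Valley Greenway $300; Upper Pavilion $1,525; Redwood Bridge $1,200. Sum = $3,025.
Difference $3,000 − $3,025 = −$25 applied to Redwood Bridge: Redwood Bridge becomes $1,175.

Valley Greenway: $300; Upper Pavilion: $1,525; Redwood Bridge: $1,175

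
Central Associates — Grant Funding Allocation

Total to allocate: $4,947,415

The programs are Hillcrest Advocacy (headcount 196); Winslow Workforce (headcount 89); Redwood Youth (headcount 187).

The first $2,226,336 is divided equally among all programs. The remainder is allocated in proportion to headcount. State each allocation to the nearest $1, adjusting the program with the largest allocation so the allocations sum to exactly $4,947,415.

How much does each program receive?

Hillcrest Advocacy: $1,872,051; Winslow Workforce: $1,255,197; Redwood Youth: $1,820,167

Equal tier: $2,226,336 ÷ 3 = $742,112 apiece.
Remainder $2,721,079 by headcount (total 472): Hillcrest Advocacy 1,129,939.58 → $1,129,940; Winslow Workforce 513,084.81 → $513,085; Redwood Youth 1,078,054.60 → $1,078,055.
Rounding difference −$1 on remainder applied to Hillcrest Advocacy.
Totals: Hillcrest Advocacy $742,112 + $1,129,939 = $1,872,051; Winslow Workforce $742,112 + $513,085 = $1,255,197; Redwood Youth $742,112 + $1,078,055 = $1,820,167.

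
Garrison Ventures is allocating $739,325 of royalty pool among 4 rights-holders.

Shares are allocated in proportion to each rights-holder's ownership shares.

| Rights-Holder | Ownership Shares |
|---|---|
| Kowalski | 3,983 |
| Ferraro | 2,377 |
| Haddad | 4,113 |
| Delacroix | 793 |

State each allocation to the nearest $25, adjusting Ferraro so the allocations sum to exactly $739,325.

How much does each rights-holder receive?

Total ownership shares = 11,266.
Unrounded shares: Kowalski 3,983/11,266 × $739,325 = 261,382.17; Ferraro 2,377/11,266 × $739,325 = 155,989.31; Haddad 4,113/11,266 × $739,325 = 269,913.34; Delacroix 793/11,266 × $739,325 = 52,040.19.
After rounding ($25): Kowalski $261,375; Ferraro $156,000; Haddad $269,925; Delacroix $52,050. Sum = $739,350.
Difference $739,325 − $739,350 = −$25 applied to Ferraro: Ferraro becomes $155,975.

Kowalski: $261,375 | Ferraro: $155,975 | Haddad: $269,925 | Delacroix: $52,050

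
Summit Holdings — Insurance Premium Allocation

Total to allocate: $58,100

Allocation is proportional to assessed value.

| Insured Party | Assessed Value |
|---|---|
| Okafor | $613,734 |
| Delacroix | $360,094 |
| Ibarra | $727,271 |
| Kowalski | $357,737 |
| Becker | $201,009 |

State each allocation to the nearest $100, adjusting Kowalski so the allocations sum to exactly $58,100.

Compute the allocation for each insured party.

Assessed value total: 2,259,845.
Unrounded shares: Okafor 613,734/2,259,845 × $58,100 = 15,778.93; Delacroix 360,094/2,259,845 × $58,100 = 9,257.92; Ibarra 727,271/2,259,845 × $58,100 = 18,697.94; Kowalski 357,737/2,259,845 × $58,100 = 9,197.32; Becker 201,009/2,259,845 × $58,100 = 5,167.89.
At nearest $100: Okafor $15,800; Delacroix $9,300; Ibarra $18,700; Kowalski $9,200; Becker $5,200. Sum = $58,200.
Difference $58,100 − $58,200 = −$100 applied to Kowalski: Kowalski becomes $9,100.

Okafor: $15,800 · Delacroix: $9,300 · Ibarra: $18,700 · Kowalski: $9,100 · Becker: $5,200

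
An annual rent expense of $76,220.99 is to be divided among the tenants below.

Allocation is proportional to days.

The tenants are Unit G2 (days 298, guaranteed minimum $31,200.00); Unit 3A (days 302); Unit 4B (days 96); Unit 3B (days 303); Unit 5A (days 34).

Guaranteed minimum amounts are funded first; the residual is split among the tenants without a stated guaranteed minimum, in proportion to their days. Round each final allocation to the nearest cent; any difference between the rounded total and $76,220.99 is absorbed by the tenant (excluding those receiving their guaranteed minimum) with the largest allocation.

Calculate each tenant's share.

Unit G2: $31,200.00 | Unit 3A: $18,498.42 | Unit 4B: $5,880.29 | Unit 3B: $18,559.68 | Unit 5A: $2,082.60

Fund the minimums — Unit G2 $31,200.00. Balance $45,020.99.
Balance split over remaining days 735: Unit 3A 18,498.4204 → $18,498.42; Unit 4B 5,880.2926 → $5,880.29; Unit 3B 18,559.6734 → $18,559.67; Unit 5A 2,082.6036 → $2,082.60.
Rounding difference +$0.01 applied to Unit 3B → $18,559.68.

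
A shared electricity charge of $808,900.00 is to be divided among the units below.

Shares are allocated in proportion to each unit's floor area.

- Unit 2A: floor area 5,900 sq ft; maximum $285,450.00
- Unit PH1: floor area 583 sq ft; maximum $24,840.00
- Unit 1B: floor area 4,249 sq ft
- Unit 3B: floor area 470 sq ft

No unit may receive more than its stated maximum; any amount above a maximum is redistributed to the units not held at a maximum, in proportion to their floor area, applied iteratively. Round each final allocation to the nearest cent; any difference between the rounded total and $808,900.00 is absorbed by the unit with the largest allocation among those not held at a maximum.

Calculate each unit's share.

Unit 2A: $285,450.00; Unit PH1: $24,840.00; Unit 1B: $448,949.75; Unit 3B: $49,660.25

Sum of floor area: 11,202.
Unconstrained shares: Unit 2A 426,040.8856; Unit PH1 42,098.6163; Unit 1B 306,821.6479; Unit 3B 33,938.8502.
Held at cap: Unit 2A ($285,450.00), Unit PH1 ($24,840.00); balance $498,610.00 reallocated over remaining floor area 4,719.
Redistributed shares: Unit 1B 448,949.7542 → $448,949.75; Unit 3B 49,660.2458 → $49,660.25.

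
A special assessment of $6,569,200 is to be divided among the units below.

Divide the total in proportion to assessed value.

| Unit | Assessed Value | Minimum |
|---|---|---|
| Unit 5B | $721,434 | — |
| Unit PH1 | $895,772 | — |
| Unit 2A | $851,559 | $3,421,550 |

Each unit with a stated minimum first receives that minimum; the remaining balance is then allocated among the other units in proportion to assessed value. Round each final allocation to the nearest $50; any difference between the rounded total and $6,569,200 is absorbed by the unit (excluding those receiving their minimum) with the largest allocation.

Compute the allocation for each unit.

Unit 5B: $1,404,150; Unit PH1: $1,743,500; Unit 2A: $3,421,550

Minimums first: Unit 2A $3,421,550. Remaining pool $3,147,650.
Remaining pool split over remaining assessed value 1,617,206: Unit 5B 1,404,163.56 → $1,404,150; Unit PH1 1,743,486.44 → $1,743,500.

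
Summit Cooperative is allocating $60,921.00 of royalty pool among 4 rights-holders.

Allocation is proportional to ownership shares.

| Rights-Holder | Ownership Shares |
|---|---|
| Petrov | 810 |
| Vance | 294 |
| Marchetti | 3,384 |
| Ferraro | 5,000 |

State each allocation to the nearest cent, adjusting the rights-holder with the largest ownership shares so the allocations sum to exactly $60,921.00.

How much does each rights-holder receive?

Ownership shares total: 810 + 294 + 3,384 + 5,000 = 9,488.
Pro-rata amounts: Petrov 5,200.8864; Vance 1,887.7291; Marchetti 21,728.1476; Ferraro 32,104.2369.
After rounding (cent): Petrov $5,200.89; Vance $1,887.73; Marchetti $21,728.15; Ferraro $32,104.24. Sum = $60,921.01.
Difference $60,921.00 − $60,921.01 = −$0.01 applied to largest ownership shares (Ferraro): Ferraro becomes $32,104.23.

Petrov: $5,200.89; Vance: $1,887.73; Marchetti: $21,728.15; Ferraro: $32,104.23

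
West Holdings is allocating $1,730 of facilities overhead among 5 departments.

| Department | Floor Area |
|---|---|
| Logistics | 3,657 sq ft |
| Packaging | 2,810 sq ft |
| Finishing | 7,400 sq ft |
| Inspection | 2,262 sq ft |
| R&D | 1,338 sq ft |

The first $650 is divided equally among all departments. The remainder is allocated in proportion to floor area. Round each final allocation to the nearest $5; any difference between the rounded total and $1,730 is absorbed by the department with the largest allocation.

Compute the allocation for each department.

Equal tier: $650 ÷ 5 = $130 apiece.
Remainder $1,080 by floor area (total 17,467): Logistics 226.12 → $225; Packaging 173.74 → $175; Finishing 457.55 → $460; Inspection 139.86 → $140; R&D 82.73 → $85.
Rounding difference −$5 on remainder applied to Finishing.
Totals: Logistics $130 + $225 = $355; Packaging $130 + $175 = $305; Finishing $130 + $455 = $585; Inspection $130 + $140 = $270; R&D $130 + $85 = $215.

Logistics: $355 | Packaging: $305 | Finishing: $585 | Inspection: $270 | R&D: $215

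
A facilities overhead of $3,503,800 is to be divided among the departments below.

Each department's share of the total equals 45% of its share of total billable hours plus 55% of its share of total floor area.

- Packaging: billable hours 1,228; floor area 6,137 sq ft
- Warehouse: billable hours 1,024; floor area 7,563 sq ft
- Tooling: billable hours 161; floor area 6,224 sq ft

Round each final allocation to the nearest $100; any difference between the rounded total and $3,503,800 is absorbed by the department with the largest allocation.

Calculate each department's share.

Totals — billable hours 2,413, floor area 19,924.
Blended shares (45% billable hours + 55% floor area): Packaging 0.3984; Warehouse 0.3997; Tooling 0.2018.
Raw shares: Packaging 1,395,986.78; Warehouse 1,400,614.10; Tooling 707,199.12.
After rounding ($100): Packaging $1,396,000; Warehouse $1,400,600; Tooling $707,200. Sum = $3,503,800.
Rounded total matches; no reconciliation needed.

Packaging: $1,396,000; Warehouse: $1,400,600; Tooling: $707,200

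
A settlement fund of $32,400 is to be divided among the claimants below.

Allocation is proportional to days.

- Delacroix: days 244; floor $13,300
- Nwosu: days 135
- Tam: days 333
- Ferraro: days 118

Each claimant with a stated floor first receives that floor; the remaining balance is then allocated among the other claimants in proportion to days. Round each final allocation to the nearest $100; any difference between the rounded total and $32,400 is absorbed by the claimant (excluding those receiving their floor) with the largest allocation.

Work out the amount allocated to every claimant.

Delacroix: $13,300 · Nwosu: $4,400 · Tam: $10,900 · Ferraro: $3,800

Fund the minimums — Delacroix $13,300. Balance $19,100.
Balance split over remaining days 586: Nwosu 4,400.17 → $4,400; Tam 10,853.75 → $10,900; Ferraro 3,846.08 → $3,800.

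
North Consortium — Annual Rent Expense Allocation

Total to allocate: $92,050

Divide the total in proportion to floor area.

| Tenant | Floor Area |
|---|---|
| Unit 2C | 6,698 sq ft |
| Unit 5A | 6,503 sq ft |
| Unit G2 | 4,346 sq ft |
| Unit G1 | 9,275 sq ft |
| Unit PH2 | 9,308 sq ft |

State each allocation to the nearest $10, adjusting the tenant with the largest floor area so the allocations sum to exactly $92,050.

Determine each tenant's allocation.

Unit 2C: $17,060; Unit 5A: $16,570; Unit G2: $11,070; Unit G1: $23,630; Unit PH2: $23,720

Sum of floor area: 36,130.
Pro-rata amounts: Unit 2C 6,698/36,130 × $92,050 = 17,064.79; Unit 5A 6,503/36,130 × $92,050 = 16,567.98; Unit G2 4,346/36,130 × $92,050 = 11,072.50; Unit G1 9,275/36,130 × $92,050 = 23,630.33; Unit PH2 9,308/36,130 × $92,050 = 23,714.40.
At nearest $10: Unit 2C $17,060; Unit 5A $16,570; Unit G2 $11,070; Unit G1 $23,630; Unit PH2 $23,710. Sum = $92,040.
Difference $92,050 − $92,040 = +$10 applied to largest floor area (Unit PH2): Unit PH2 becomes $23,720.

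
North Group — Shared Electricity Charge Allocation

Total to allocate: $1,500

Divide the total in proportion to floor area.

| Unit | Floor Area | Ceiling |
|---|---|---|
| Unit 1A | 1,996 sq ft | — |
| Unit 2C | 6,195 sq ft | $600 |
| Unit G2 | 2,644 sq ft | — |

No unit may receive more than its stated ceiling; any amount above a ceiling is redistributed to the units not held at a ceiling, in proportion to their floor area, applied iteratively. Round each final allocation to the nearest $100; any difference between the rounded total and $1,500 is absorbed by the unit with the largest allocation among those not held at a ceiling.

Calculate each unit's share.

Unit 1A: $400 · Unit 2C: $600 · Unit G2: $500

Total floor area = 10,835.
Unconstrained shares: Unit 1A 276.33; Unit 2C 857.64; Unit G2 366.04.
Held at cap: Unit 2C ($600); remaining pool $900 reallocated over remaining floor area 4,640.
Redistributed shares: Unit 1A 387.16 → $400; Unit G2 512.84 → $500.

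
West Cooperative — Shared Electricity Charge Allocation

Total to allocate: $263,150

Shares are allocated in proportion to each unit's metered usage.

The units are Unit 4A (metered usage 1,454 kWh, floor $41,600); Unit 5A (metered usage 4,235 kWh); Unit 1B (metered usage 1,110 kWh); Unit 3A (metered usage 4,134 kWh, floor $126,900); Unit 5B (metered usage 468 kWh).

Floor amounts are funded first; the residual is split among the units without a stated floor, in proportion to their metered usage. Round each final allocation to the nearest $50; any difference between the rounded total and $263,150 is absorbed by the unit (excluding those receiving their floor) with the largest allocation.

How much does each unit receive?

Unit 4A: $41,600 · Unit 5A: $69,000 · Unit 1B: $18,050 · Unit 3A: $126,900 · Unit 5B: $7,600

Fund the minimums — Unit 4A $41,600; Unit 3A $126,900. Remaining pool $94,650.
Remaining pool split over remaining metered usage 5,813: Unit 5A 68,956.26 → $68,950; Unit 1B 18,073.54 → $18,050; Unit 5B 7,620.20 → $7,600.
Rounding difference +$50 applied to Unit 5A → $69,000.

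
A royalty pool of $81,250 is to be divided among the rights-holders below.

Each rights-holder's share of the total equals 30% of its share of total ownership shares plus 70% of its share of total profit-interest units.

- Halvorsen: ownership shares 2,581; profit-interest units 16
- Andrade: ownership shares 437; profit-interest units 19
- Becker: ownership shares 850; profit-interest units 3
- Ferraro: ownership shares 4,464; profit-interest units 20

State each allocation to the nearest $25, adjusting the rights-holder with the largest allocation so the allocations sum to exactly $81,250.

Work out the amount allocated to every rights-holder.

Halvorsen: $23,250 | Andrade: $19,900 | Becker: $5,425 | Ferraro: $32,675

Totals — ownership shares 8,332, profit-interest units 58.
Blended shares (30% ownership shares + 70% profit-interest units): Halvorsen 0.2860; Andrade 0.2450; Becker 0.0668; Ferraro 0.4021.
Unrounded shares: Halvorsen 23,240.29; Andrade 19,909.90; Becker 5,428.46; Ferraro 32,671.36.
Rounded to nearest $25: Halvorsen $23,250; Andrade $19,900; Becker $5,425; Ferraro $32,675. Sum = $81,250.
Sum already equals the total — no adjustment.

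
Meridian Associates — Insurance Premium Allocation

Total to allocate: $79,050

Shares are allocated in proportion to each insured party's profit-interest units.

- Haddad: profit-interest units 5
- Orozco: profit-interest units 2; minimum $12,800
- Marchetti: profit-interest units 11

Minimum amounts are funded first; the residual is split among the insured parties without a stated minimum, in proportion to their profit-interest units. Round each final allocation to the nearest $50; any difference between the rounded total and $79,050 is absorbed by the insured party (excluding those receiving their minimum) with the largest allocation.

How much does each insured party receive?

Guaranteed amounts: Orozco $12,800. Remaining pool $66,250.
Remaining pool split over remaining profit-interest units 16: Haddad 20,703.12 → $20,700; Marchetti 45,546.88 → $45,550.

Haddad: $20,700 | Orozco: $12,800 | Marchetti: $45,550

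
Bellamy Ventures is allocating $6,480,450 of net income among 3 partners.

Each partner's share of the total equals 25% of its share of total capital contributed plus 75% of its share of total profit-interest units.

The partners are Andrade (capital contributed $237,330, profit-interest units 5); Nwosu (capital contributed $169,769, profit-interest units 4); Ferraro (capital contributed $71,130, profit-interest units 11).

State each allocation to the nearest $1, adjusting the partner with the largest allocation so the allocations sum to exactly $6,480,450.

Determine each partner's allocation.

Totals — capital contributed 478,229, profit-interest units 20.
Combined weights (25% capital contributed + 75% profit-interest units): Andrade 0.3116; Nwosu 0.2387; Ferraro 0.4497.
Pro-rata amounts: Andrade 2,019,095.21; Nwosu 1,547,199.66; Ferraro 2,914,155.12.
After rounding ($1): Andrade $2,019,095; Nwosu $1,547,200; Ferraro $2,914,155. Sum = $6,480,450.
Sum already equals the total — no adjustment.

Andrade: $2,019,095 · Nwosu: $1,547,200 · Ferraro: $2,914,155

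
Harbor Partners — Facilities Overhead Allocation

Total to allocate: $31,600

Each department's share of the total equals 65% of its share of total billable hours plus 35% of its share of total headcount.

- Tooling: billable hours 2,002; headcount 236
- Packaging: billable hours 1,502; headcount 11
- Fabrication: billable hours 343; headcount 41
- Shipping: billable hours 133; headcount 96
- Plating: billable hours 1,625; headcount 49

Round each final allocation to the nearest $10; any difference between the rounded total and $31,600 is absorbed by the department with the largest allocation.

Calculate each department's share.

Tooling: $13,360 | Packaging: $5,790 | Fabrication: $2,300 | Shipping: $2,940 | Plating: $7,210

Billable hours total 5,605; headcount total 433.
Blended shares (65% billable hours + 35% headcount): Tooling 0.4229; Packaging 0.1831; Fabrication 0.0729; Shipping 0.0930; Plating 0.2281.
Unrounded shares: Tooling 13,364.58; Packaging 5,785.18; Fabrication 2,304.20; Shipping 2,939.49; Plating 7,206.54.
Rounded to nearest $10: Tooling $13,360; Packaging $5,790; Fabrication $2,300; Shipping $2,940; Plating $7,210. Sum = $31,600.
Sum already equals the total — no adjustment.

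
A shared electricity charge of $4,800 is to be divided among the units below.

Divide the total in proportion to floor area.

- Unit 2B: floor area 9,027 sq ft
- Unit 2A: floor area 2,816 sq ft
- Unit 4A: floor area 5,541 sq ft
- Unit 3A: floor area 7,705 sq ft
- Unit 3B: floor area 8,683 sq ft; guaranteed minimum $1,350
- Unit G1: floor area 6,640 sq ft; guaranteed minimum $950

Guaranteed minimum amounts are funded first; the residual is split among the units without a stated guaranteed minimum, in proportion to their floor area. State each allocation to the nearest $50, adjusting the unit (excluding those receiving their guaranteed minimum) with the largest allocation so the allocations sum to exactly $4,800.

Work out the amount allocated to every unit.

Fund the minimums — Unit 3B $1,350; Unit G1 $950. Remaining pool $2,500.
Remaining pool split over remaining floor area 25,089: Unit 2B 899.50 → $900; Unit 2A 280.60 → $300; Unit 4A 552.13 → $550; Unit 3A 767.77 → $750.

Unit 2B: $900 | Unit 2A: $300 | Unit 4A: $550 | Unit 3A: $750 | Unit 3B: $1,350 | Unit G1: $950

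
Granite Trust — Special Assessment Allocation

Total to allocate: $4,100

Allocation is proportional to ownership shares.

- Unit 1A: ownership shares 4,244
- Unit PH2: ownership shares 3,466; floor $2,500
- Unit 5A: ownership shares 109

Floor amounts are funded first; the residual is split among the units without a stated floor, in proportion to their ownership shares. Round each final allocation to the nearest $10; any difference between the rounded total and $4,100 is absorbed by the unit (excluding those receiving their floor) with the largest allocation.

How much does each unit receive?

Unit 1A: $1,560 | Unit PH2: $2,500 | Unit 5A: $40

Fund the minimums — Unit PH2 $2,500. Balance $1,600.
Balance split over remaining ownership shares 4,353: Unit 1A 1,559.94 → $1,560; Unit 5A 40.06 → $40.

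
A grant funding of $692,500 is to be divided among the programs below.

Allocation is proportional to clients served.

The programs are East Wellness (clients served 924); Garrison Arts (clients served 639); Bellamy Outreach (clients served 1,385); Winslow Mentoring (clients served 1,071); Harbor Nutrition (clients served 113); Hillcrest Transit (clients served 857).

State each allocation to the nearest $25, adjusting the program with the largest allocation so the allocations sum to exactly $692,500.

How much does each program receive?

East Wellness: $128,250 | Garrison Arts: $88,700 | Bellamy Outreach: $192,275 | Winslow Mentoring: $148,650 | Harbor Nutrition: $15,675 | Hillcrest Transit: $118,950

Combined clients served = 4,989.
Proportional shares: East Wellness 924/4,989 × $692,500 = 128,256.16; Garrison Arts 639/4,989 × $692,500 = 88,696.63; Bellamy Outreach 1,385/4,989 × $692,500 = 192,245.44; Winslow Mentoring 1,071/4,989 × $692,500 = 148,660.55; Harbor Nutrition 113/4,989 × $692,500 = 15,685.01; Hillcrest Transit 857/4,989 × $692,500 = 118,956.20.
Rounded to nearest $25: East Wellness $128,250; Garrison Arts $88,700; Bellamy Outreach $192,250; Winslow Mentoring $148,650; Harbor Nutrition $15,675; Hillcrest Transit $118,950. Sum = $692,475.
Difference $692,500 − $692,475 = +$25 applied to largest allocation (Bellamy Outreach): Bellamy Outreach becomes $192,275.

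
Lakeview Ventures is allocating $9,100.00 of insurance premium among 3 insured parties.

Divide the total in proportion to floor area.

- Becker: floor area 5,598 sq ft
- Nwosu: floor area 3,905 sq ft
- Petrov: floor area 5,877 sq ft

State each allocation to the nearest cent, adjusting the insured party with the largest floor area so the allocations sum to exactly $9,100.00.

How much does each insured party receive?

Becker: $3,312.21 | Nwosu: $2,310.50 | Petrov: $3,477.29

Combined floor area = 5,598 + 3,905 + 5,877 = 15,380.
Unrounded shares: Becker 3,312.2107; Nwosu 2,310.5007; Petrov 3,477.2887.
Rounded to nearest cent: Becker $3,312.21; Nwosu $2,310.50; Petrov $3,477.29. Sum = $9,100.00.
Rounded total matches; no reconciliation needed.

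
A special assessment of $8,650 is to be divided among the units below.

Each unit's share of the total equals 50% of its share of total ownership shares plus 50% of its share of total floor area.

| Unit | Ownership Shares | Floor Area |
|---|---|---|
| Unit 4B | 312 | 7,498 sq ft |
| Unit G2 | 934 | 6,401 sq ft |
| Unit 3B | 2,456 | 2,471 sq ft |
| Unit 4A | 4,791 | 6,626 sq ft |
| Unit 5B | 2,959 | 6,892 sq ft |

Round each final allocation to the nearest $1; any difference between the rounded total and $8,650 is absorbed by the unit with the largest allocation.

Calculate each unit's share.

Ownership shares total 11,452; floor area total 29,888.
Combined weights (50% ownership shares + 50% floor area): Unit 4B 0.1391; Unit G2 0.1479; Unit 3B 0.1486; Unit 4A 0.3200; Unit 5B 0.2445.
Pro-rata amounts: Unit 4B 1,202.84; Unit G2 1,279.01; Unit 3B 1,285.11; Unit 4A 2,768.21; Unit 5B 2,114.83.
Rounded to nearest $1: Unit 4B $1,203; Unit G2 $1,279; Unit 3B $1,285; Unit 4A $2,768; Unit 5B $2,115. Sum = $8,650.
Sum already equals the total — no adjustment.

Unit 4B: $1,203 | Unit G2: $1,279 | Unit 3B: $1,285 | Unit 4A: $2,768 | Unit 5B: $2,115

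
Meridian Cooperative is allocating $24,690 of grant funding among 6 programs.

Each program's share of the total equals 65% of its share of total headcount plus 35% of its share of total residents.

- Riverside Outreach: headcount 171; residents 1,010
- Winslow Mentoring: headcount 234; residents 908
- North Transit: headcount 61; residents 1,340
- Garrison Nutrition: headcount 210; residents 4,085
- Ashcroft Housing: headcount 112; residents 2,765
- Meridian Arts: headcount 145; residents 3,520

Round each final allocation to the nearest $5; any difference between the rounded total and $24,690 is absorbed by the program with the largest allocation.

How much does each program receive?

Totals — headcount 933, residents 13,628.
Composite weights (65% headcount + 35% residents): Riverside Outreach 0.1451; Winslow Mentoring 0.1863; North Transit 0.0769; Garrison Nutrition 0.2512; Ashcroft Housing 0.1490; Meridian Arts 0.1914.
Unrounded shares: Riverside Outreach 3,581.80; Winslow Mentoring 4,600.79; North Transit 1,898.95; Garrison Nutrition 6,202.497; Ashcroft Housing 3,679.79; Meridian Arts 4,726.17.
At nearest $5: Riverside Outreach $3,580; Winslow Mentoring $4,600; North Transit $1,900; Garrison Nutrition $6,200; Ashcroft Housing $3,680; Meridian Arts $4,725. Sum = $24,685.
Difference $24,690 − $24,685 = +$5 applied to largest allocation (Garrison Nutrition): Garrison Nutrition becomes $6,205.

Riverside Outreach: $3,580 · Winslow Mentoring: $4,600 · North Transit: $1,900 · Garrison Nutrition: $6,205 · Ashcroft Housing: $3,680 · Meridian Arts: $4,725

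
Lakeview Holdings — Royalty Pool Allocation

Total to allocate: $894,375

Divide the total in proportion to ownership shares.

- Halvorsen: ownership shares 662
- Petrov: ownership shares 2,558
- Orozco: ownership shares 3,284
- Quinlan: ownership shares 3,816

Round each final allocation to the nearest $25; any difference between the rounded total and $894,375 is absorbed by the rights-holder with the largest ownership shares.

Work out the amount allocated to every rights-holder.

Halvorsen: $57,375; Petrov: $221,675; Orozco: $284,600; Quinlan: $330,725

Sum of ownership shares: 662 + 2,558 + 3,284 + 3,816 = 10,320.
Proportional shares: Halvorsen 57,371.73; Petrov 221,687.14; Orozco 284,605.38; Quinlan 330,710.76.
After rounding ($25): Halvorsen $57,375; Petrov $221,675; Orozco $284,600; Quinlan $330,700. Sum = $894,350.
Difference $894,375 − $894,350 = +$25 applied to largest ownership shares (Quinlan): Quinlan becomes $330,725.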